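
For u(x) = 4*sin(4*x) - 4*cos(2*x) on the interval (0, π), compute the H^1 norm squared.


||u||_{H^1(0,π)}^2 = 176*π

u'(x) = 8*sin(2*x) + 16*cos(4*x).
Expand u² and (u')² and integrate term by term on (0, π), using: for integers n ≥ 1, ∫_0^π sin²(nx) dx = ∫_0^π cos²(nx) dx = π/2; for n ≠ n', ∫_0^π sin(nx)sin(n'x) dx = ∫_0^π cos(nx)cos(n'x) dx = 0; and by product-to-sum, ∫_0^π sin(nx)cos(n'x) dx = ½∫_0^π [sin((n+n')x) + sin((n−n')x)] dx, which is 0 when n+n' is even and 2n/(n²−n'²) when n+n' is odd (it need not vanish on (0, π)).
  u² squared terms: (-4)²·∫cos(2x)² dx = 16·π/2 = 8*π;  (4)²·∫sin(4x)² dx = 16·π/2 = 8*π.
  u² cross terms: 2·(-4)·(4)·∫cos(2x)·sin(4x) dx = -32·(0) = 0.
  So ∫_0^π u² dx = 8*π + 8*π + 0 = 16*π.
  (u')² squared terms: (8)²·∫sin(2x)² dx = 64·π/2 = 32*π;  (16)²·∫cos(4x)² dx = 256·π/2 = 128*π.
  (u')² cross terms: 2·(8)·(16)·∫sin(2x)·cos(4x) dx = 256·(0) = 0.
  So ∫_0^π (u')² dx = 32*π + 128*π + 0 = 160*π.
||u||_{H^1}^2 = (16*π) + (160*π) = 176*π.


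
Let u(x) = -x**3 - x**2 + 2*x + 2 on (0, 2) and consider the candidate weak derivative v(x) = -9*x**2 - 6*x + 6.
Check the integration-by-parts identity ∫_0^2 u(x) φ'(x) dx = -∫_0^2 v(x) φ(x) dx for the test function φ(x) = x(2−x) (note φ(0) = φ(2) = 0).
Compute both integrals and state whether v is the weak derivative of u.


LHS = 24/5, RHS = 72/5. No, v is not the weak derivative of u.

u(x) = -x**3 - x**2 + 2*x + 2, classical derivative u'(x) = -3*x**2 - 2*x + 2.
φ(x) = x(2−x), so φ'(x) = 2 - 2*x.
Note φ(0) = φ(2) = 0, so the boundary term u·φ vanishes.
LHS = ∫_0^2 u(x) φ'(x) dx = ∫_0^2 (2*x^4 - 6*x^2 + 4) dx. Term by term:
  ∫_0^2 2*x^4 dx = 64/5;  ∫_0^2 -6*x^2 dx = -16;  ∫_0^2 4 dx = 8.
Sum: 64/5 − 16 + 8 = 24/5.
So LHS = 24/5.
∫_0^2 v(x) φ(x) dx = ∫_0^2 (9*x^4 - 12*x^3 - 18*x^2 + 12*x) dx. Term by term:
  ∫_0^2 9*x^4 dx = 288/5;  ∫_0^2 -12*x^3 dx = -48;  ∫_0^2 -18*x^2 dx = -48;
  ∫_0^2 12*x dx = 24.
Sum: 288/5 − 48 − 48 + 24 = -72/5.
So RHS = -∫_0^2 v(x) φ(x) dx = 72/5.
LHS − RHS = -48/5 ≠ 0, so the identity fails.
(For a valid weak derivative the identity must hold for EVERY test function, in particular this one. The failure shows v is NOT the weak derivative of u.)
Correct weak derivative would be u'(x) = -3*x**2 - 2*x + 2.


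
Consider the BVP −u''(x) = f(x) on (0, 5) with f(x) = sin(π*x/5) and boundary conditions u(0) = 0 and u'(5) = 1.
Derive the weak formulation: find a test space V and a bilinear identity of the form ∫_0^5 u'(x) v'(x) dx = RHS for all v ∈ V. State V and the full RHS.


V = {v ∈ H^1(0, 5) : v(0) = 0} (test functions vanish at x = 0 where u is specified); weak form: ∫_0^5 u'v' dx = ∫_0^5 (sin(π*x/5)) v dx + v(5) for all v ∈ V.

Multiply both sides by a test function v and integrate from 0 to 5:
  ∫_0^5 −u''(x) v(x) dx = ∫_0^5 f(x) v(x) dx.
Integrate the LHS by parts once:
  ∫_0^5 −u'' v dx = −[u'(x) v(x)]_0^5 + ∫_0^5 u'(x) v'(x) dx.
Thus ∫_0^5 u'(x) v'(x) dx = ∫_0^5 f(x) v(x) dx + [u'(x) v(x)]_0^5.
Choose V so that boundary terms are either known or forced to vanish.
Mixed BC: u(0) = 0 (Dirichlet) and u'(5) = 1 (Neumann). Define V = {v ∈ H^1(0, 5) : v(0) = 0}. Then [u' v]_0^5 = u'(5)·v(5) − u'(0)·0 = v(5).
Weak formulation: find u (satisfying any essential BC) such that ∫_0^5 u'(x) v'(x) dx = ∫_0^5 f v dx + v(5) for all v ∈ V (Dirichlet at 0 absorbed into V; Neumann datum at x = 5 contributes the boundary term).
Substituting f(x) = sin(π*x/5), the right-hand side is ∫_0^5 (sin(π*x/5)) v dx + v(5).


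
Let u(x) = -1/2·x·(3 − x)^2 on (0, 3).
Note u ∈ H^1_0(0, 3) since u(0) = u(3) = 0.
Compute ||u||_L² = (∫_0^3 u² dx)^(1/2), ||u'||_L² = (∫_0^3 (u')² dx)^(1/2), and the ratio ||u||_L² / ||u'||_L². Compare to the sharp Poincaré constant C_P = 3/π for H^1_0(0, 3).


||u||_L² / ||u'||_L² = 3*sqrt(14)/14 < C_P = 3/π.

u(x) = -1/2·x·(3 − x)^2, so u'(x) = 3*(1 - x)*(x - 3)/2.
u(x) = -1/2·x·(3 − x)^2 vanishes at x = 0 and x = 3, so u ∈ H^1_0(0, 3). Differentiate via the product rule and integrate the resulting polynomials term by term.
  ∫_0^3 u² dx = ∫_0^3 (x^6/4 - 3*x^5 + 27*x^4/2 - 27*x^3 + 81*x^2/4) dx. Term by term:
    ∫_0^3 x^6/4 dx = 2187/28;  ∫_0^3 -3*x^5 dx = -729/2;  ∫_0^3 27*x^4/2 dx = 6561/10;
    ∫_0^3 -27*x^3 dx = -2187/4;  ∫_0^3 81*x^2/4 dx = 729/4.
  Sum: 2187/28 − 729/2 + 6561/10 − 2187/4 + 729/4 = 729/140.
  ∫_0^3 (u')² dx = ∫_0^3 (9*x^4/4 - 18*x^3 + 99*x^2/2 - 54*x + 81/4) dx. Term by term:
    ∫_0^3 9*x^4/4 dx = 2187/20;  ∫_0^3 -18*x^3 dx = -729/2;  ∫_0^3 99*x^2/2 dx = 891/2;
    ∫_0^3 -54*x dx = -243;  ∫_0^3 81/4 dx = 243/4.
  Sum: 2187/20 − 729/2 + 891/2 − 243 + 243/4 = 81/10.
∫_0^3 u² dx = 729/140, so ||u||_L² = 27*sqrt(35)/70.
∫_0^3 (u')² dx = 81/10, so ||u'||_L² = 9*sqrt(10)/10.
Ratio ||u||_L² / ||u'||_L² = 3*sqrt(14)/14.
Sharp Poincaré constant on H^1_0(0, 3) is C_P = L/π = 3/π, achieved by sin(π/3·x).
A polynomial bump cannot attain the sharp Poincaré constant (only the first sine eigenfunction does), so the ratio is strictly less than C_P, consistent with ||u||_L² ≤ C_P ||u'||_L².


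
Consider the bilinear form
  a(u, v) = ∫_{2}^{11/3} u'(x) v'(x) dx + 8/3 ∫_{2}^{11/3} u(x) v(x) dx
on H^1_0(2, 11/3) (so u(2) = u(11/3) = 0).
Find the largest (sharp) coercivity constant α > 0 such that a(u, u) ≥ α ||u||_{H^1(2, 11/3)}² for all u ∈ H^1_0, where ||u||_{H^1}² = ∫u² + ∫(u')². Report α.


α = 1

Coercivity of a(·,·) on H^1_0(2, 11/3) means a(u, u) ≥ α ||u||_{H^1}² for every u ∈ H^1_0.
The interval has length L = 5/3, and Poincaré/coercivity depend only on L. Here a(u, u) = ∫(u')² + (8/3)·∫u².
Here c = 8/3 ≥ 1, so a(u,u) = ∫(u')² + c∫u² ≥ ∫(u')² + ∫u² = ||u||_{H^1}², i.e. α = 1 works. No larger α is possible: a(u,u) ≥ α||u||_{H^1}² means (1−α)∫(u')² ≥ (α−c)∫u², and for the modes u_n = sin(nπ(x−x₀)/L) (x₀ the left endpoint) one has ∫u_n²/∫(u_n')² = (L/(nπ))² → 0, so a(u_n,u_n)/||u_n||_{H^1}² → 1. Hence the optimal constant is α = 1.
Therefore α = 1.


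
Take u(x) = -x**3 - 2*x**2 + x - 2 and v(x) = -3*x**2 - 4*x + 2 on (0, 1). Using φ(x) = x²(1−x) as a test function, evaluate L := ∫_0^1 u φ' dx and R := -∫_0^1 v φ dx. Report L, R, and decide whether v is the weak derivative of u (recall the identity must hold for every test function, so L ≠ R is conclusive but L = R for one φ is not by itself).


LHS = 13/60, RHS = 2/15. No, v is not the weak derivative of u.

u(x) = -x**3 - 2*x**2 + x - 2, classical derivative u'(x) = -3*x**2 - 4*x + 1.
φ(x) = x²(1−x), so φ'(x) = x*(2 - 3*x).
Note φ(0) = φ(1) = 0, so the boundary term u·φ vanishes.
LHS = ∫_0^1 u(x) φ'(x) dx = ∫_0^1 (3*x^5 + 4*x^4 - 7*x^3 + 8*x^2 - 4*x) dx. Term by term:
  ∫_0^1 3*x^5 dx = 1/2;  ∫_0^1 4*x^4 dx = 4/5;  ∫_0^1 -7*x^3 dx = -7/4;
  ∫_0^1 8*x^2 dx = 8/3;  ∫_0^1 -4*x dx = -2.
Sum: 1/2 + 4/5 − 7/4 + 8/3 − 2 = 13/60.
So LHS = 13/60.
∫_0^1 v(x) φ(x) dx = ∫_0^1 (3*x^5 + x^4 - 6*x^3 + 2*x^2) dx. Term by term:
  ∫_0^1 3*x^5 dx = 1/2;  ∫_0^1 x^4 dx = 1/5;  ∫_0^1 -6*x^3 dx = -3/2;
  ∫_0^1 2*x^2 dx = 2/3.
Sum: 1/2 + 1/5 − 3/2 + 2/3 = -2/15.
So RHS = -∫_0^1 v(x) φ(x) dx = 2/15.
LHS − RHS = 1/12 ≠ 0, so the identity fails.
(For a valid weak derivative the identity must hold for EVERY test function, in particular this one. The failure shows v is NOT the weak derivative of u.)
Correct weak derivative would be u'(x) = -3*x**2 - 4*x + 1.


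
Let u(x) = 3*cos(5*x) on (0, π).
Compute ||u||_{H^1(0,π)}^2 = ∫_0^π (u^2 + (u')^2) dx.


||u||_{H^1(0,π)}^2 = 117*π

u'(x) = -15*sin(5*x).
Expand u² and (u')² and integrate term by term on (0, π), using: for integers n ≥ 1, ∫_0^π sin²(nx) dx = ∫_0^π cos²(nx) dx = π/2; for n ≠ n', ∫_0^π sin(nx)sin(n'x) dx = ∫_0^π cos(nx)cos(n'x) dx = 0; and by product-to-sum, ∫_0^π sin(nx)cos(n'x) dx = ½∫_0^π [sin((n+n')x) + sin((n−n')x)] dx, which is 0 when n+n' is even and 2n/(n²−n'²) when n+n' is odd (it need not vanish on (0, π)).
  u² squared terms: (3)²·∫cos(5x)² dx = 9·π/2 = 9*π/2.
  So ∫_0^π u² dx = 9*π/2.
  (u')² squared terms: (-15)²·∫sin(5x)² dx = 225·π/2 = 225*π/2.
  So ∫_0^π (u')² dx = 225*π/2.
||u||_{H^1}^2 = (9*π/2) + (225*π/2) = 117*π.


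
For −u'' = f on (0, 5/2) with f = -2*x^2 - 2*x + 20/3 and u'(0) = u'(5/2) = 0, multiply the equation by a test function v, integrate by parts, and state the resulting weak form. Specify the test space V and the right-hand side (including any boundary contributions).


V = H^1(0, 5/2) (no boundary constraint on v; u is determined up to an additive constant); weak form: ∫_0^5/2 u'v' dx = ∫_0^5/2 (-2*x^2 - 2*x + 20/3) v dx for all v ∈ V.

Multiply both sides by a test function v and integrate from 0 to 5/2:
  ∫_0^5/2 −u''(x) v(x) dx = ∫_0^5/2 f(x) v(x) dx.
Integrate the LHS by parts once:
  ∫_0^5/2 −u'' v dx = −[u'(x) v(x)]_0^5/2 + ∫_0^5/2 u'(x) v'(x) dx.
Thus ∫_0^5/2 u'(x) v'(x) dx = ∫_0^5/2 f(x) v(x) dx + [u'(x) v(x)]_0^5/2.
Choose V so that boundary terms are either known or forced to vanish.
u has homogeneous Neumann: u'(0) = u'(5/2) = 0. So [u' v]_0^5/2 = 0·v(5/2) − 0·v(0) = 0 for any v; take V = H^1(0, 5/2).
Weak formulation: find u (satisfying any essential BC) such that ∫_0^5/2 u'(x) v'(x) dx = ∫_0^5/2 f v dx for all v ∈ V (homogeneous Neumann, so boundary terms vanish).
Substituting f(x) = -2*x^2 - 2*x + 20/3, the right-hand side is ∫_0^5/2 (-2*x^2 - 2*x + 20/3) v dx.
Compatibility check (pure Neumann): taking v ≡ 1 ∈ V gives 0 = ∫_0^5/2 f dx + (0) − (0), i.e. ∫_0^5/2 f dx must equal u'(0) − u'(5/2) = 0. Indeed ∫_0^5/2 (-2*x^2 - 2*x + 20/3) dx = 0, so the data are compatible. The solution is then unique only up to an additive constant (fix it e.g. by requiring ∫_0^5/2 u dx = 0).


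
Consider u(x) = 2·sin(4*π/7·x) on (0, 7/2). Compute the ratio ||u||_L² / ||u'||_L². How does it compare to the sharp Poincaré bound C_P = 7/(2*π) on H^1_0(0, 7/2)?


||u||_L² / ||u'||_L² = 7/(4*π) < C_P = 7/(2*π).

u(x) = 2·sin(4*π/7·x), so u'(x) = 8*π*cos(4*π*x/7)/7.
Writing u(x) = A·sin(kπx/L) with A = 2 and k = 2, use ∫_0^L sin²(kπx/L) dx = L/2 and ∫_0^L cos²(kπx/L) dx = L/2.
u² = 4·sin²(4*π/7·x) and (u')² = 64*π^2/49·cos²(4*π/7·x), and each of sin², cos² integrates to L/2 = 7/4 over (0, 7/2).
∫_0^7/2 u² dx = 7, so ||u||_L² = sqrt(7).
∫_0^7/2 (u')² dx = 16*π^2/7, so ||u'||_L² = 4*sqrt(7)*π/7.
Ratio ||u||_L² / ||u'||_L² = 7/(4*π).
Sharp Poincaré constant on H^1_0(0, 7/2) is C_P = L/π = 7/(2*π), achieved by sin(2*π/7·x).
This is the k = 2 harmonic; the ratio L/(kπ) is strictly less than C_P = L/π, consistent with the sharp inequality ||u||_L² ≤ C_P ||u'||_L².


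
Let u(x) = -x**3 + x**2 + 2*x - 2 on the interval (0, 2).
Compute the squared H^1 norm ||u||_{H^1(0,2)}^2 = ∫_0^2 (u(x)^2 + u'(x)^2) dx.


||u||_{H^1}^2 = 1472/105

The H^1 norm (squared) on an interval (0, L) is
  ||u||_{H^1}^2 = ∫_0^L u(x)^2 dx + ∫_0^L u'(x)^2 dx.
Compute u'(x) = -3*x**2 + 2*x + 2.
Then u(x)^2 = x**6 - 2*x**5 - 3*x**4 + 8*x**3 - 8*x + 4 and u'(x)^2 = 9*x**4 - 12*x**3 - 8*x**2 + 8*x + 4.
Integrate each monomial from 0 to 2 using ∫_0^2 c·x^n dx = c·2^(n+1)/(n+1):
  ∫_0^2 u(x)^2 dx = ∫_0^2 (x^6 - 2*x^5 - 3*x^4 + 8*x^3 - 8*x + 4) dx. Term by term:
    ∫_0^2 x^6 dx = 128/7;  ∫_0^2 -2*x^5 dx = -64/3;  ∫_0^2 -3*x^4 dx = -96/5;
    ∫_0^2 8*x^3 dx = 32;  ∫_0^2 -8*x dx = -16;  ∫_0^2 4 dx = 8.
  Sum: 128/7 − 64/3 − 96/5 + 32 − 16 + 8 = 184/105.
  ∫_0^2 u'(x)^2 dx = ∫_0^2 (9*x^4 - 12*x^3 - 8*x^2 + 8*x + 4) dx. Term by term:
    ∫_0^2 9*x^4 dx = 288/5;  ∫_0^2 -12*x^3 dx = -48;  ∫_0^2 -8*x^2 dx = -64/3;
    ∫_0^2 8*x dx = 16;  ∫_0^2 4 dx = 8.
  Sum: 288/5 − 48 − 64/3 + 16 + 8 = 184/15.
Adding: ||u||_{H^1}^2 = 184/105 + 184/15 = 1472/105.


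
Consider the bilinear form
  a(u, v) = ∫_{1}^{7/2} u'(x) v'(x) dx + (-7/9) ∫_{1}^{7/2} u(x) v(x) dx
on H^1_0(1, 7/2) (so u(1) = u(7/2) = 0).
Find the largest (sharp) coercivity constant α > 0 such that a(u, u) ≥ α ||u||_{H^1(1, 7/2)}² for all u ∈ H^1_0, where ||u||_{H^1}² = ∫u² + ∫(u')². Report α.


α = (-175 + 36*π^2)/(9*(25 + 4*π^2))

Coercivity of a(·,·) on H^1_0(1, 7/2) means a(u, u) ≥ α ||u||_{H^1}² for every u ∈ H^1_0.
The interval has length L = 5/2, and Poincaré/coercivity depend only on L. Here a(u, u) = ∫(u')² + (-7/9)·∫u².
Here c = -7/9 < 0 with |c| < (π/L)² = 4*π^2/25, so coercivity still holds. The condition a(u,u) ≥ α||u||_{H^1}² reads (1−α)∫(u')² ≥ (α−c)∫u². Any admissible α is ≤ 1 (rapidly oscillating u have ∫u²/∫(u')² → 0), and α = 1 would force 0 ≥ (1−c)∫u², impossible since c < 1; so 1−α > 0. By the sharp Poincaré inequality on H^1_0 of an interval of length L, ∫(u')² ≥ (π/L)²∫u² with equality for the first sine mode sin(π(x−x₀)/L) (x₀ the left endpoint), so the inequality holds for all u iff (1−α)(π/L)² ≥ α − c, i.e. α ≤ ((π/L)² + c)/((π/L)² + 1) = (1 + c(L/π)²)/(1 + (L/π)²). (Direct route, valid since c ≤ 0: Poincaré gives c∫u² ≥ c(L/π)²∫(u')², so a(u,u) ≥ (1 + c(L/π)²)∫(u')², while ||u||_{H^1}² ≤ (1 + (L/π)²)∫(u')²; dividing yields the same α.) With (π/L)² = 4*π^2/25 and c = -7/9, the largest admissible constant is α = ((π/L)² + c)/((π/L)² + 1).
Simplifying, α = (-175 + 36*π^2)/(9*(25 + 4*π^2)).


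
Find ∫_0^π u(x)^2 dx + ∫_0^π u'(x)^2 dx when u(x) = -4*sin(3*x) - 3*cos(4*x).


||u||_{H^1(0,π)}^2 = -2448/7 + 313*π/2

u'(x) = 12*sin(4*x) - 12*cos(3*x).
Expand u² and (u')² and integrate term by term on (0, π), using: for integers n ≥ 1, ∫_0^π sin²(nx) dx = ∫_0^π cos²(nx) dx = π/2; for n ≠ n', ∫_0^π sin(nx)sin(n'x) dx = ∫_0^π cos(nx)cos(n'x) dx = 0; and by product-to-sum, ∫_0^π sin(nx)cos(n'x) dx = ½∫_0^π [sin((n+n')x) + sin((n−n')x)] dx, which is 0 when n+n' is even and 2n/(n²−n'²) when n+n' is odd (it need not vanish on (0, π)).
  u² squared terms: (-4)²·∫sin(3x)² dx = 16·π/2 = 8*π;  (-3)²·∫cos(4x)² dx = 9·π/2 = 9*π/2.
  u² cross terms: 2·(-4)·(-3)·∫sin(3x)·cos(4x) dx = 24·(-6/7) = -144/7.
  So ∫_0^π u² dx = 8*π + 9*π/2 − 144/7 = -144/7 + 25*π/2.
  (u')² squared terms: (-12)²·∫cos(3x)² dx = 144·π/2 = 72*π;  (12)²·∫sin(4x)² dx = 144·π/2 = 72*π.
  (u')² cross terms: 2·(-12)·(12)·∫cos(3x)·sin(4x) dx = -288·(8/7) = -2304/7.
  So ∫_0^π (u')² dx = 72*π + 72*π − 2304/7 = -2304/7 + 144*π.
||u||_{H^1}^2 = (-144/7 + 25*π/2) + (-2304/7 + 144*π) = -2448/7 + 313*π/2.


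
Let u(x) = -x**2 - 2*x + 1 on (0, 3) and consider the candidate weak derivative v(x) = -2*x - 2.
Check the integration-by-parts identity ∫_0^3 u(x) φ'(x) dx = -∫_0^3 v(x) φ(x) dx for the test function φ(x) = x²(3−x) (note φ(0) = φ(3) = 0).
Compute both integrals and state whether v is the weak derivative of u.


LHS = 189/5, RHS = 189/5. Yes, v = u' weakly.

u(x) = -x**2 - 2*x + 1, classical derivative u'(x) = -2*x - 2.
φ(x) = x²(3−x), so φ'(x) = 3*x*(2 - x).
Note φ(0) = φ(3) = 0, so the boundary term u·φ vanishes.
LHS = ∫_0^3 u(x) φ'(x) dx = ∫_0^3 (3*x^4 - 15*x^2 + 6*x) dx. Term by term:
  ∫_0^3 3*x^4 dx = 729/5;  ∫_0^3 -15*x^2 dx = -135;  ∫_0^3 6*x dx = 27.
Sum: 729/5 − 135 + 27 = 189/5.
So LHS = 189/5.
∫_0^3 v(x) φ(x) dx = ∫_0^3 (2*x^4 - 4*x^3 - 6*x^2) dx. Term by term:
  ∫_0^3 2*x^4 dx = 486/5;  ∫_0^3 -4*x^3 dx = -81;  ∫_0^3 -6*x^2 dx = -54.
Sum: 486/5 − 81 − 54 = -189/5.
So RHS = -∫_0^3 v(x) φ(x) dx = 189/5.
LHS = RHS, so the identity holds for this test φ.
Moreover u is smooth here and v(x) = u'(x) = -2*x - 2 pointwise, so the identity holds for every test function. Hence v is the weak derivative of u.


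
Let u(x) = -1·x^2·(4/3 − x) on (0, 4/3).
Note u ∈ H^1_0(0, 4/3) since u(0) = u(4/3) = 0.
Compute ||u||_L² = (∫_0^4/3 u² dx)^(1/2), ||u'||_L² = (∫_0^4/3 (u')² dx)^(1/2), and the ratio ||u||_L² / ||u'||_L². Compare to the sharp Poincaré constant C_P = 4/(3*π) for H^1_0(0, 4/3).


||u||_L² / ||u'||_L² = 2*sqrt(14)/21 < C_P = 4/(3*π).

u(x) = -1·x^2·(4/3 − x), so u'(x) = x*(9*x - 8)/3.
u(x) = -1·x^2·(4/3 − x) vanishes at x = 0 and x = 4/3, so u ∈ H^1_0(0, 4/3). Differentiate via the product rule and integrate the resulting polynomials term by term.
  ∫_0^4/3 u² dx = ∫_0^4/3 (x^6 - 8*x^5/3 + 16*x^4/9) dx. Term by term:
    ∫_0^4/3 x^6 dx = 16384/15309;  ∫_0^4/3 -8*x^5/3 dx = -16384/6561;  ∫_0^4/3 16*x^4/9 dx = 16384/10935.
  Sum: 16384/15309 − 16384/6561 + 16384/10935 = 16384/229635.
  ∫_0^4/3 (u')² dx = ∫_0^4/3 (9*x^4 - 16*x^3 + 64*x^2/9) dx. Term by term:
    ∫_0^4/3 9*x^4 dx = 1024/135;  ∫_0^4/3 -16*x^3 dx = -1024/81;  ∫_0^4/3 64*x^2/9 dx = 4096/729.
  Sum: 1024/135 − 1024/81 + 4096/729 = 2048/3645.
∫_0^4/3 u² dx = 16384/229635, so ||u||_L² = 128*sqrt(35)/2835.
∫_0^4/3 (u')² dx = 2048/3645, so ||u'||_L² = 32*sqrt(10)/135.
Ratio ||u||_L² / ||u'||_L² = 2*sqrt(14)/21.
Sharp Poincaré constant on H^1_0(0, 4/3) is C_P = L/π = 4/(3*π), achieved by sin(3*π/4·x).
A polynomial bump cannot attain the sharp Poincaré constant (only the first sine eigenfunction does), so the ratio is strictly less than C_P, consistent with ||u||_L² ≤ C_P ||u'||_L².


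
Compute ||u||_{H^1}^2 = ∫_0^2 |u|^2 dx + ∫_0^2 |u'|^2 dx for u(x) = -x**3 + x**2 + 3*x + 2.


||u||_{H^1}^2 = 1886/35

The H^1 norm (squared) on an interval (0, L) is
  ||u||_{H^1}^2 = ∫_0^L u(x)^2 dx + ∫_0^L u'(x)^2 dx.
Compute u'(x) = -3*x**2 + 2*x + 3.
Then u(x)^2 = x**6 - 2*x**5 - 5*x**4 + 2*x**3 + 13*x**2 + 12*x + 4 and u'(x)^2 = 9*x**4 - 12*x**3 - 14*x**2 + 12*x + 9.
Integrate each monomial from 0 to 2 using ∫_0^2 c·x^n dx = c·2^(n+1)/(n+1):
  ∫_0^2 u(x)^2 dx = ∫_0^2 (x^6 - 2*x^5 - 5*x^4 + 2*x^3 + 13*x^2 + 12*x + 4) dx. Term by term:
    ∫_0^2 x^6 dx = 128/7;  ∫_0^2 -2*x^5 dx = -64/3;  ∫_0^2 -5*x^4 dx = -32;
    ∫_0^2 2*x^3 dx = 8;  ∫_0^2 13*x^2 dx = 104/3;  ∫_0^2 12*x dx = 24;
    ∫_0^2 4 dx = 8.
  Sum: 128/7 − 64/3 − 32 + 8 + 104/3 + 24 + 8 = 832/21.
  ∫_0^2 u'(x)^2 dx = ∫_0^2 (9*x^4 - 12*x^3 - 14*x^2 + 12*x + 9) dx. Term by term:
    ∫_0^2 9*x^4 dx = 288/5;  ∫_0^2 -12*x^3 dx = -48;  ∫_0^2 -14*x^2 dx = -112/3;
    ∫_0^2 12*x dx = 24;  ∫_0^2 9 dx = 18.
  Sum: 288/5 − 48 − 112/3 + 24 + 18 = 214/15.
Adding: ||u||_{H^1}^2 = 832/21 + 214/15 = 1886/35.


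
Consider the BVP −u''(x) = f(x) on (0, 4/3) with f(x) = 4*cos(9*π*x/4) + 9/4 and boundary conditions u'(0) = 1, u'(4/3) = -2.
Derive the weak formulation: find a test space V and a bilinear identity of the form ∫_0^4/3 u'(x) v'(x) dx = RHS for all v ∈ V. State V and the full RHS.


V = H^1(0, 4/3) (v unrestricted at boundary; u is determined up to an additive constant); weak form: ∫_0^4/3 u'v' dx = ∫_0^4/3 (4*cos(9*π*x/4) + 9/4) v dx − 2·v(4/3) − v(0) for all v ∈ V.

Multiply both sides by a test function v and integrate from 0 to 4/3:
  ∫_0^4/3 −u''(x) v(x) dx = ∫_0^4/3 f(x) v(x) dx.
Integrate the LHS by parts once:
  ∫_0^4/3 −u'' v dx = −[u'(x) v(x)]_0^4/3 + ∫_0^4/3 u'(x) v'(x) dx.
Thus ∫_0^4/3 u'(x) v'(x) dx = ∫_0^4/3 f(x) v(x) dx + [u'(x) v(x)]_0^4/3.
Choose V so that boundary terms are either known or forced to vanish.
u has inhomogeneous Neumann u'(0) = 1, u'(4/3) = -2. [u' v]_0^4/3 = (-2)·v(4/3) − (1)·v(0) = − 2·v(4/3) − v(0). Take V = H^1(0, 4/3); boundary term becomes part of RHS.
Weak formulation: find u (satisfying any essential BC) such that ∫_0^4/3 u'(x) v'(x) dx = ∫_0^4/3 f v dx − 2·v(4/3) − v(0) for all v ∈ V (Neumann data are natural BCs: they enter the RHS as boundary terms).
Substituting f(x) = 4*cos(9*π*x/4) + 9/4, the right-hand side is ∫_0^4/3 (4*cos(9*π*x/4) + 9/4) v dx − 2·v(4/3) − v(0).
Compatibility check (pure Neumann): taking v ≡ 1 ∈ V gives 0 = ∫_0^4/3 f dx + (-2) − (1), i.e. ∫_0^4/3 f dx must equal u'(0) − u'(4/3) = 3. Indeed ∫_0^4/3 (4*cos(9*π*x/4) + 9/4) dx = 3, so the data are compatible. The solution is then unique only up to an additive constant (fix it e.g. by requiring ∫_0^4/3 u dx = 0).


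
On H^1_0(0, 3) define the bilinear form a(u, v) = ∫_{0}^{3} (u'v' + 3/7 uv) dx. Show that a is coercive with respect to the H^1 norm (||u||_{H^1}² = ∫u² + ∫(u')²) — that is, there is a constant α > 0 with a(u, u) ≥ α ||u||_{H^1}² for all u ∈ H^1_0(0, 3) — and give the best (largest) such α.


α = (27/7 + π^2)/(9 + π^2)

Coercivity of a(·,·) on H^1_0(0, 3) means a(u, u) ≥ α ||u||_{H^1}² for every u ∈ H^1_0.
The interval has length L = 3, and Poincaré/coercivity depend only on L. Here a(u, u) = ∫(u')² + (3/7)·∫u².
Here 0 < c = 3/7 < 1. The condition a(u,u) ≥ α||u||_{H^1}² reads (1−α)∫(u')² ≥ (α−c)∫u². Any admissible α is ≤ 1 (rapidly oscillating u have ∫u²/∫(u')² → 0), and α = 1 would force 0 ≥ (1−c)∫u², impossible since c < 1; so 1−α > 0. By the sharp Poincaré inequality on H^1_0 of an interval of length L, ∫(u')² ≥ (π/L)²∫u² with equality for the first sine mode sin(π(x−x₀)/L) (x₀ the left endpoint), so the inequality holds for all u iff (1−α)(π/L)² ≥ α − c, i.e. α ≤ ((π/L)² + c)/((π/L)² + 1) = (1 + c(L/π)²)/(1 + (L/π)²). With (π/L)² = π^2/9 and c = 3/7, the largest admissible constant is α = ((π/L)² + c)/((π/L)² + 1).
Simplifying, α = (27/7 + π^2)/(9 + π^2).


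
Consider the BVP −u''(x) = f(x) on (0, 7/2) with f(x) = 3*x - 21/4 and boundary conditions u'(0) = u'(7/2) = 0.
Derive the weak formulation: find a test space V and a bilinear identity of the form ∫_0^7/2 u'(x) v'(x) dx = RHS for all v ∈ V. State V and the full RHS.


V = H^1(0, 7/2) (no boundary constraint on v; u is determined up to an additive constant); weak form: ∫_0^7/2 u'v' dx = ∫_0^7/2 (3*x - 21/4) v dx for all v ∈ V.

Multiply both sides by a test function v and integrate from 0 to 7/2:
  ∫_0^7/2 −u''(x) v(x) dx = ∫_0^7/2 f(x) v(x) dx.
Integrate the LHS by parts once:
  ∫_0^7/2 −u'' v dx = −[u'(x) v(x)]_0^7/2 + ∫_0^7/2 u'(x) v'(x) dx.
Thus ∫_0^7/2 u'(x) v'(x) dx = ∫_0^7/2 f(x) v(x) dx + [u'(x) v(x)]_0^7/2.
Choose V so that boundary terms are either known or forced to vanish.
u has homogeneous Neumann: u'(0) = u'(7/2) = 0. So [u' v]_0^7/2 = 0·v(7/2) − 0·v(0) = 0 for any v; take V = H^1(0, 7/2).
Weak formulation: find u (satisfying any essential BC) such that ∫_0^7/2 u'(x) v'(x) dx = ∫_0^7/2 f v dx for all v ∈ V (homogeneous Neumann, so boundary terms vanish).
Substituting f(x) = 3*x - 21/4, the right-hand side is ∫_0^7/2 (3*x - 21/4) v dx.
Compatibility check (pure Neumann): taking v ≡ 1 ∈ V gives 0 = ∫_0^7/2 f dx + (0) − (0), i.e. ∫_0^7/2 f dx must equal u'(0) − u'(7/2) = 0. Indeed ∫_0^7/2 (3*x - 21/4) dx = 0, so the data are compatible. The solution is then unique only up to an additive constant (fix it e.g. by requiring ∫_0^7/2 u dx = 0).


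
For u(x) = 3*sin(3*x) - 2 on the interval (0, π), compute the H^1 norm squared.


||u||_{H^1(0,π)}^2 = -8 + 49*π

u'(x) = 9*cos(3*x).
Expand u² and (u')² and integrate term by term on (0, π), using: for integers n ≥ 1, ∫_0^π sin²(nx) dx = ∫_0^π cos²(nx) dx = π/2; for n ≠ n', ∫_0^π sin(nx)sin(n'x) dx = ∫_0^π cos(nx)cos(n'x) dx = 0; and by product-to-sum, ∫_0^π sin(nx)cos(n'x) dx = ½∫_0^π [sin((n+n')x) + sin((n−n')x)] dx, which is 0 when n+n' is even and 2n/(n²−n'²) when n+n' is odd (it need not vanish on (0, π)). For the constant mode: ∫_0^π 1 dx = π, ∫_0^π cos(nx) dx = 0, ∫_0^π sin(nx) dx = (1−(−1)^n)/n.
  u² squared terms: (-2)²·∫1 dx = 4·π = 4*π;  (3)²·∫sin(3x)² dx = 9·π/2 = 9*π/2.
  u² cross terms: 2·(-2)·(3)·∫1·sin(3x) dx = -12·(2/3) = -8.
  So ∫_0^π u² dx = 4*π + 9*π/2 − 8 = -8 + 17*π/2.
  (u')² squared terms: (9)²·∫cos(3x)² dx = 81·π/2 = 81*π/2.
  So ∫_0^π (u')² dx = 81*π/2.
||u||_{H^1}^2 = (-8 + 17*π/2) + (81*π/2) = -8 + 49*π.


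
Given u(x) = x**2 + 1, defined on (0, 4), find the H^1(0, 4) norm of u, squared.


||u||_{H^1}^2 = 1684/5

The H^1 norm (squared) on an interval (0, L) is
  ||u||_{H^1}^2 = ∫_0^L u(x)^2 dx + ∫_0^L u'(x)^2 dx.
Compute u'(x) = 2*x.
Then u(x)^2 = x**4 + 2*x**2 + 1 and u'(x)^2 = 4*x**2.
Integrate each monomial from 0 to 4 using ∫_0^4 c·x^n dx = c·4^(n+1)/(n+1):
  ∫_0^4 u(x)^2 dx = ∫_0^4 (x^4 + 2*x^2 + 1) dx. Term by term:
    ∫_0^4 x^4 dx = 1024/5;  ∫_0^4 2*x^2 dx = 128/3;  ∫_0^4 1 dx = 4.
  Sum: 1024/5 + 128/3 + 4 = 3772/15.
  ∫_0^4 u'(x)^2 dx = ∫_0^4 (4*x^2) dx. Term by term:
    ∫_0^4 4*x^2 dx = 256/3.
Adding: ||u||_{H^1}^2 = 3772/15 + 256/3 = 1684/5.


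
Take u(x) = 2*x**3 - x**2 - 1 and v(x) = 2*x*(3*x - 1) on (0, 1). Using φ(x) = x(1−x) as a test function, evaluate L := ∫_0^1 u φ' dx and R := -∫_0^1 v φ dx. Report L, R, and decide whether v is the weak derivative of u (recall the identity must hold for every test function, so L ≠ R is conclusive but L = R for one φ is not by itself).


LHS = -2/15, RHS = -2/15. Yes, v = u' weakly.

u(x) = 2*x**3 - x**2 - 1, classical derivative u'(x) = 6*x**2 - 2*x.
φ(x) = x(1−x), so φ'(x) = 1 - 2*x.
Note φ(0) = φ(1) = 0, so the boundary term u·φ vanishes.
LHS = ∫_0^1 u(x) φ'(x) dx = ∫_0^1 (-4*x^4 + 4*x^3 - x^2 + 2*x - 1) dx. Term by term:
  ∫_0^1 -4*x^4 dx = -4/5;  ∫_0^1 4*x^3 dx = 1;  ∫_0^1 -x^2 dx = -1/3;
  ∫_0^1 2*x dx = 1;  ∫_0^1 -1 dx = -1.
Sum: -4/5 + 1 − 1/3 + 1 − 1 = -2/15.
So LHS = -2/15.
∫_0^1 v(x) φ(x) dx = ∫_0^1 (-6*x^4 + 8*x^3 - 2*x^2) dx. Term by term:
  ∫_0^1 -6*x^4 dx = -6/5;  ∫_0^1 8*x^3 dx = 2;  ∫_0^1 -2*x^2 dx = -2/3.
Sum: -6/5 + 2 − 2/3 = 2/15.
So RHS = -∫_0^1 v(x) φ(x) dx = -2/15.
LHS = RHS, so the identity holds for this test φ.
Moreover u is smooth here and v(x) = u'(x) = 6*x**2 - 2*x pointwise, so the identity holds for every test function. Hence v is the weak derivative of u.


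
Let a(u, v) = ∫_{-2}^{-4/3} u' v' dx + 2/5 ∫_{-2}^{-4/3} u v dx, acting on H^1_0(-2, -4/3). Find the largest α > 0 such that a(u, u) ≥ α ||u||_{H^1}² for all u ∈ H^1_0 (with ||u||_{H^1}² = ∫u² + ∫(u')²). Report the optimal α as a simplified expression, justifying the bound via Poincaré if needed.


α = (8 + 45*π^2)/(5*(4 + 9*π^2))

Coercivity of a(·,·) on H^1_0(-2, -4/3) means a(u, u) ≥ α ||u||_{H^1}² for every u ∈ H^1_0.
The interval has length L = 2/3, and Poincaré/coercivity depend only on L. Here a(u, u) = ∫(u')² + (2/5)·∫u².
Here 0 < c = 2/5 < 1. The condition a(u,u) ≥ α||u||_{H^1}² reads (1−α)∫(u')² ≥ (α−c)∫u². Any admissible α is ≤ 1 (rapidly oscillating u have ∫u²/∫(u')² → 0), and α = 1 would force 0 ≥ (1−c)∫u², impossible since c < 1; so 1−α > 0. By the sharp Poincaré inequality on H^1_0 of an interval of length L, ∫(u')² ≥ (π/L)²∫u² with equality for the first sine mode sin(π(x−x₀)/L) (x₀ the left endpoint), so the inequality holds for all u iff (1−α)(π/L)² ≥ α − c, i.e. α ≤ ((π/L)² + c)/((π/L)² + 1) = (1 + c(L/π)²)/(1 + (L/π)²). With (π/L)² = 9*π^2/4 and c = 2/5, the largest admissible constant is α = ((π/L)² + c)/((π/L)² + 1).
Simplifying, α = (8 + 45*π^2)/(5*(4 + 9*π^2)).


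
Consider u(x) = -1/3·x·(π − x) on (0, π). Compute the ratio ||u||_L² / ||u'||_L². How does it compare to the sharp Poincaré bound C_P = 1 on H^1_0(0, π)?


||u||_L² / ||u'||_L² = sqrt(10)*π/10 < C_P = 1.

u(x) = -1/3·x·(π − x), so u'(x) = 2*x/3 - π/3.
u(x) = -1/3·x·(π − x) vanishes at x = 0 and x = π, so u ∈ H^1_0(0, π). Differentiate via the product rule and integrate the resulting polynomials term by term.
  ∫_0^π u² dx = ∫_0^π (x^4/9 - 2*π*x^3/9 + π^2*x^2/9) dx. Term by term:
    ∫_0^π x^4/9 dx = π^5/45;  ∫_0^π -2*π*x^3/9 dx = -π^5/18;  ∫_0^π π^2*x^2/9 dx = π^5/27.
  Sum: π^5/45 − π^5/18 + π^5/27 = π^5/270.
  ∫_0^π (u')² dx = ∫_0^π (4*x^2/9 - 4*π*x/9 + π^2/9) dx. Term by term:
    ∫_0^π 4*x^2/9 dx = 4*π^3/27;  ∫_0^π -4*π*x/9 dx = -2*π^3/9;  ∫_0^π π^2/9 dx = π^3/9.
  Sum: 4*π^3/27 − 2*π^3/9 + π^3/9 = π^3/27.
∫_0^π u² dx = π^5/270, so ||u||_L² = sqrt(30)*π^(5/2)/90.
∫_0^π (u')² dx = π^3/27, so ||u'||_L² = sqrt(3)*π^(3/2)/9.
Ratio ||u||_L² / ||u'||_L² = sqrt(10)*π/10.
Sharp Poincaré constant on H^1_0(0, π) is C_P = L/π = 1, achieved by sin(x).
A polynomial bump cannot attain the sharp Poincaré constant (only the first sine eigenfunction does), so the ratio is strictly less than C_P, consistent with ||u||_L² ≤ C_P ||u'||_L².


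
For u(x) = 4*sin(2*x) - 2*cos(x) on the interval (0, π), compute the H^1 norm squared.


||u||_{H^1(0,π)}^2 = -128/3 + 44*π

u'(x) = 2*sin(x) + 8*cos(2*x).
Expand u² and (u')² and integrate term by term on (0, π), using: for integers n ≥ 1, ∫_0^π sin²(nx) dx = ∫_0^π cos²(nx) dx = π/2; for n ≠ n', ∫_0^π sin(nx)sin(n'x) dx = ∫_0^π cos(nx)cos(n'x) dx = 0; and by product-to-sum, ∫_0^π sin(nx)cos(n'x) dx = ½∫_0^π [sin((n+n')x) + sin((n−n')x)] dx, which is 0 when n+n' is even and 2n/(n²−n'²) when n+n' is odd (it need not vanish on (0, π)).
  u² squared terms: (-2)²·∫cos(x)² dx = 4·π/2 = 2*π;  (4)²·∫sin(2x)² dx = 16·π/2 = 8*π.
  u² cross terms: 2·(-2)·(4)·∫cos(x)·sin(2x) dx = -16·(4/3) = -64/3.
  So ∫_0^π u² dx = 2*π + 8*π − 64/3 = -64/3 + 10*π.
  (u')² squared terms: (2)²·∫sin(x)² dx = 4·π/2 = 2*π;  (8)²·∫cos(2x)² dx = 64·π/2 = 32*π.
  (u')² cross terms: 2·(2)·(8)·∫sin(x)·cos(2x) dx = 32·(-2/3) = -64/3.
  So ∫_0^π (u')² dx = 2*π + 32*π − 64/3 = -64/3 + 34*π.
||u||_{H^1}^2 = (-64/3 + 10*π) + (-64/3 + 34*π) = -128/3 + 44*π.


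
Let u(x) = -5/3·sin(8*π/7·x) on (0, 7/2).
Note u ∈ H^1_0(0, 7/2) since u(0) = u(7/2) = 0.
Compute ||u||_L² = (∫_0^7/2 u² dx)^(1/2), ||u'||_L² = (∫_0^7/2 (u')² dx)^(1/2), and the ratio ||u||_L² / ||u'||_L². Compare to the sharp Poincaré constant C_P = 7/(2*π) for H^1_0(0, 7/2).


||u||_L² / ||u'||_L² = 7/(8*π) < C_P = 7/(2*π).

u(x) = -5/3·sin(8*π/7·x), so u'(x) = -40*π*cos(8*π*x/7)/21.
Writing u(x) = A·sin(kπx/L) with A = -5/3 and k = 4, use ∫_0^L sin²(kπx/L) dx = L/2 and ∫_0^L cos²(kπx/L) dx = L/2.
u² = 25/9·sin²(8*π/7·x) and (u')² = 1600*π^2/441·cos²(8*π/7·x), and each of sin², cos² integrates to L/2 = 7/4 over (0, 7/2).
∫_0^7/2 u² dx = 175/36, so ||u||_L² = 5*sqrt(7)/6.
∫_0^7/2 (u')² dx = 400*π^2/63, so ||u'||_L² = 20*sqrt(7)*π/21.
Ratio ||u||_L² / ||u'||_L² = 7/(8*π).
Sharp Poincaré constant on H^1_0(0, 7/2) is C_P = L/π = 7/(2*π), achieved by sin(2*π/7·x).
This is the k = 4 harmonic; the ratio L/(kπ) is strictly less than C_P = L/π, consistent with the sharp inequality ||u||_L² ≤ C_P ||u'||_L².


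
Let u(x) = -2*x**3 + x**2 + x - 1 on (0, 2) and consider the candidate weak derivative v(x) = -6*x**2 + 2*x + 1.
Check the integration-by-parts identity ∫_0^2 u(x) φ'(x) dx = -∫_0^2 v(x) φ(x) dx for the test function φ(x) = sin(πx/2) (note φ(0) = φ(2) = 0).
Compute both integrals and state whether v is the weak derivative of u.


LHS = -192/π^3 + 36/π, RHS = -192/π^3 + 36/π. Yes, v = u' weakly.

u(x) = -2*x**3 + x**2 + x - 1, classical derivative u'(x) = -6*x**2 + 2*x + 1.
φ(x) = sin(πx/2), so φ'(x) = π*cos(π*x/2)/2.
Note φ(0) = φ(2) = 0, so the boundary term u·φ vanishes.
LHS = ∫_0^2 u(x) φ'(x) dx = ∫_0^2 (-π*x^3*cos(π*x/2) + π*x^2*cos(π*x/2)/2 + π*x*cos(π*x/2)/2 - π*cos(π*x/2)/2) dx. Term by term:
  ∫_0^2 -π*cos(π*x/2)/2 dx = 0;  ∫_0^2 π*x*cos(π*x/2)/2 dx = -4/π;  ∫_0^2 π*x^2*cos(π*x/2)/2 dx = -8/π;
  ∫_0^2 -π*x^3*cos(π*x/2) dx = -192/π^3 + 48/π.
Sum: 0 − 4/π − 8/π + -192/π^3 + 48/π = -192/π^3 + 36/π.
So LHS = -192/π^3 + 36/π.
∫_0^2 v(x) φ(x) dx = ∫_0^2 (-6*x^2*sin(π*x/2) + 2*x*sin(π*x/2) + sin(π*x/2)) dx. Term by term:
  ∫_0^2 -6*x^2*sin(π*x/2) dx = -48/π + 192/π^3;  ∫_0^2 2*x*sin(π*x/2) dx = 8/π;  ∫_0^2 sin(π*x/2) dx = 4/π.
Sum: -48/π + 192/π^3 + 8/π + 4/π = -36/π + 192/π^3.
So RHS = -∫_0^2 v(x) φ(x) dx = -192/π^3 + 36/π.
LHS = RHS, so the identity holds for this test φ.
Moreover u is smooth here and v(x) = u'(x) = -6*x**2 + 2*x + 1 pointwise, so the identity holds for every test function. Hence v is the weak derivative of u.


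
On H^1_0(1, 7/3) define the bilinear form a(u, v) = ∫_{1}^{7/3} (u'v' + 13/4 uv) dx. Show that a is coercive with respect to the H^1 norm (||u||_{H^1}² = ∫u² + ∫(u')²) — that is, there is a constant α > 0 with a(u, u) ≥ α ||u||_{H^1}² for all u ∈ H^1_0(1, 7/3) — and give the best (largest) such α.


α = 1

Coercivity of a(·,·) on H^1_0(1, 7/3) means a(u, u) ≥ α ||u||_{H^1}² for every u ∈ H^1_0.
The interval has length L = 4/3, and Poincaré/coercivity depend only on L. Here a(u, u) = ∫(u')² + (13/4)·∫u².
Here c = 13/4 ≥ 1, so a(u,u) = ∫(u')² + c∫u² ≥ ∫(u')² + ∫u² = ||u||_{H^1}², i.e. α = 1 works. No larger α is possible: a(u,u) ≥ α||u||_{H^1}² means (1−α)∫(u')² ≥ (α−c)∫u², and for the modes u_n = sin(nπ(x−x₀)/L) (x₀ the left endpoint) one has ∫u_n²/∫(u_n')² = (L/(nπ))² → 0, so a(u_n,u_n)/||u_n||_{H^1}² → 1. Hence the optimal constant is α = 1.
Therefore α = 1.


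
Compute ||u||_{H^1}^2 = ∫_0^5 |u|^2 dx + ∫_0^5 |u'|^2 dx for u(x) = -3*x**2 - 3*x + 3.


||u||_{H^1}^2 = 19755/2

The H^1 norm (squared) on an interval (0, L) is
  ||u||_{H^1}^2 = ∫_0^L u(x)^2 dx + ∫_0^L u'(x)^2 dx.
Compute u'(x) = -6*x - 3.
Then u(x)^2 = 9*x**4 + 18*x**3 - 9*x**2 - 18*x + 9 and u'(x)^2 = 36*x**2 + 36*x + 9.
Integrate each monomial from 0 to 5 using ∫_0^5 c·x^n dx = c·5^(n+1)/(n+1):
  ∫_0^5 u(x)^2 dx = ∫_0^5 (9*x^4 + 18*x^3 - 9*x^2 - 18*x + 9) dx. Term by term:
    ∫_0^5 9*x^4 dx = 5625;  ∫_0^5 18*x^3 dx = 5625/2;  ∫_0^5 -9*x^2 dx = -375;
    ∫_0^5 -18*x dx = -225;  ∫_0^5 9 dx = 45.
  Sum: 5625 + 5625/2 − 375 − 225 + 45 = 15765/2.
  ∫_0^5 u'(x)^2 dx = ∫_0^5 (36*x^2 + 36*x + 9) dx. Term by term:
    ∫_0^5 36*x^2 dx = 1500;  ∫_0^5 36*x dx = 450;  ∫_0^5 9 dx = 45.
  Sum: 1500 + 450 + 45 = 1995.
Adding: ||u||_{H^1}^2 = 15765/2 + 1995 = 19755/2.


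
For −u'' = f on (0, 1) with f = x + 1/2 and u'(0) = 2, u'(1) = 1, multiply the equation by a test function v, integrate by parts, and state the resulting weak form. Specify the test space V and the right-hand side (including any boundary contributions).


V = H^1(0, 1) (v unrestricted at boundary; u is determined up to an additive constant); weak form: ∫_0^1 u'v' dx = ∫_0^1 (x + 1/2) v dx + v(1) − 2·v(0) for all v ∈ V.

Multiply both sides by a test function v and integrate from 0 to 1:
  ∫_0^1 −u''(x) v(x) dx = ∫_0^1 f(x) v(x) dx.
Integrate the LHS by parts once:
  ∫_0^1 −u'' v dx = −[u'(x) v(x)]_0^1 + ∫_0^1 u'(x) v'(x) dx.
Thus ∫_0^1 u'(x) v'(x) dx = ∫_0^1 f(x) v(x) dx + [u'(x) v(x)]_0^1.
Choose V so that boundary terms are either known or forced to vanish.
u has inhomogeneous Neumann u'(0) = 2, u'(1) = 1. [u' v]_0^1 = (1)·v(1) − (2)·v(0) = v(1) − 2·v(0). Take V = H^1(0, 1); boundary term becomes part of RHS.
Weak formulation: find u (satisfying any essential BC) such that ∫_0^1 u'(x) v'(x) dx = ∫_0^1 f v dx + v(1) − 2·v(0) for all v ∈ V (Neumann data are natural BCs: they enter the RHS as boundary terms).
Substituting f(x) = x + 1/2, the right-hand side is ∫_0^1 (x + 1/2) v dx + v(1) − 2·v(0).
Compatibility check (pure Neumann): taking v ≡ 1 ∈ V gives 0 = ∫_0^1 f dx + (1) − (2), i.e. ∫_0^1 f dx must equal u'(0) − u'(1) = 1. Indeed ∫_0^1 (x + 1/2) dx = 1, so the data are compatible. The solution is then unique only up to an additive constant (fix it e.g. by requiring ∫_0^1 u dx = 0).


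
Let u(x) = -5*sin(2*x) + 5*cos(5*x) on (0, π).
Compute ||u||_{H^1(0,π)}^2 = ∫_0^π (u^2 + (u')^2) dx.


||u||_{H^1(0,π)}^2 = 5200/21 + 775*π/2

u'(x) = -25*sin(5*x) - 10*cos(2*x).
Expand u² and (u')² and integrate term by term on (0, π), using: for integers n ≥ 1, ∫_0^π sin²(nx) dx = ∫_0^π cos²(nx) dx = π/2; for n ≠ n', ∫_0^π sin(nx)sin(n'x) dx = ∫_0^π cos(nx)cos(n'x) dx = 0; and by product-to-sum, ∫_0^π sin(nx)cos(n'x) dx = ½∫_0^π [sin((n+n')x) + sin((n−n')x)] dx, which is 0 when n+n' is even and 2n/(n²−n'²) when n+n' is odd (it need not vanish on (0, π)).
  u² squared terms: (-5)²·∫sin(2x)² dx = 25·π/2 = 25*π/2;  (5)²·∫cos(5x)² dx = 25·π/2 = 25*π/2.
  u² cross terms: 2·(-5)·(5)·∫sin(2x)·cos(5x) dx = -50·(-4/21) = 200/21.
  So ∫_0^π u² dx = 25*π/2 + 25*π/2 + 200/21 = 200/21 + 25*π.
  (u')² squared terms: (-25)²·∫sin(5x)² dx = 625·π/2 = 625*π/2;  (-10)²·∫cos(2x)² dx = 100·π/2 = 50*π.
  (u')² cross terms: 2·(-25)·(-10)·∫sin(5x)·cos(2x) dx = 500·(10/21) = 5000/21.
  So ∫_0^π (u')² dx = 625*π/2 + 50*π + 5000/21 = 5000/21 + 725*π/2.
||u||_{H^1}^2 = (200/21 + 25*π) + (5000/21 + 725*π/2) = 5200/21 + 775*π/2.


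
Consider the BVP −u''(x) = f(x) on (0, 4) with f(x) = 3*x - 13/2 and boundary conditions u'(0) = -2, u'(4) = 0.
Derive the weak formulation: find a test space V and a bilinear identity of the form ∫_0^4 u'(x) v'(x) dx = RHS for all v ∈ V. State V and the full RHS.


V = H^1(0, 4) (v unrestricted at boundary; u is determined up to an additive constant); weak form: ∫_0^4 u'v' dx = ∫_0^4 (3*x - 13/2) v dx + 2·v(0) for all v ∈ V.

Multiply both sides by a test function v and integrate from 0 to 4:
  ∫_0^4 −u''(x) v(x) dx = ∫_0^4 f(x) v(x) dx.
Integrate the LHS by parts once:
  ∫_0^4 −u'' v dx = −[u'(x) v(x)]_0^4 + ∫_0^4 u'(x) v'(x) dx.
Thus ∫_0^4 u'(x) v'(x) dx = ∫_0^4 f(x) v(x) dx + [u'(x) v(x)]_0^4.
Choose V so that boundary terms are either known or forced to vanish.
u has inhomogeneous Neumann u'(0) = -2, u'(4) = 0. [u' v]_0^4 = (0)·v(4) − (-2)·v(0) = 2·v(0). Take V = H^1(0, 4); boundary term becomes part of RHS.
Weak formulation: find u (satisfying any essential BC) such that ∫_0^4 u'(x) v'(x) dx = ∫_0^4 f v dx + 2·v(0) for all v ∈ V (Neumann data are natural BCs: they enter the RHS as boundary terms).
Substituting f(x) = 3*x - 13/2, the right-hand side is ∫_0^4 (3*x - 13/2) v dx + 2·v(0).
Compatibility check (pure Neumann): taking v ≡ 1 ∈ V gives 0 = ∫_0^4 f dx + (0) − (-2), i.e. ∫_0^4 f dx must equal u'(0) − u'(4) = -2. Indeed ∫_0^4 (3*x - 13/2) dx = -2, so the data are compatible. The solution is then unique only up to an additive constant (fix it e.g. by requiring ∫_0^4 u dx = 0).


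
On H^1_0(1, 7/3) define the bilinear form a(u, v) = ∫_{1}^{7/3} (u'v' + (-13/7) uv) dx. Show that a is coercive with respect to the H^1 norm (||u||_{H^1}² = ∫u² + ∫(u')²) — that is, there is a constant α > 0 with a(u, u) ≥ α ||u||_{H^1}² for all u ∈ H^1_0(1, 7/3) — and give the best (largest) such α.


α = (-208 + 63*π^2)/(7*(16 + 9*π^2))

Coercivity of a(·,·) on H^1_0(1, 7/3) means a(u, u) ≥ α ||u||_{H^1}² for every u ∈ H^1_0.
The interval has length L = 4/3, and Poincaré/coercivity depend only on L. Here a(u, u) = ∫(u')² + (-13/7)·∫u².
Here c = -13/7 < 0 with |c| < (π/L)² = 9*π^2/16, so coercivity still holds. The condition a(u,u) ≥ α||u||_{H^1}² reads (1−α)∫(u')² ≥ (α−c)∫u². Any admissible α is ≤ 1 (rapidly oscillating u have ∫u²/∫(u')² → 0), and α = 1 would force 0 ≥ (1−c)∫u², impossible since c < 1; so 1−α > 0. By the sharp Poincaré inequality on H^1_0 of an interval of length L, ∫(u')² ≥ (π/L)²∫u² with equality for the first sine mode sin(π(x−x₀)/L) (x₀ the left endpoint), so the inequality holds for all u iff (1−α)(π/L)² ≥ α − c, i.e. α ≤ ((π/L)² + c)/((π/L)² + 1) = (1 + c(L/π)²)/(1 + (L/π)²). (Direct route, valid since c ≤ 0: Poincaré gives c∫u² ≥ c(L/π)²∫(u')², so a(u,u) ≥ (1 + c(L/π)²)∫(u')², while ||u||_{H^1}² ≤ (1 + (L/π)²)∫(u')²; dividing yields the same α.) With (π/L)² = 9*π^2/16 and c = -13/7, the largest admissible constant is α = ((π/L)² + c)/((π/L)² + 1).
Simplifying, α = (-208 + 63*π^2)/(7*(16 + 9*π^2)).
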